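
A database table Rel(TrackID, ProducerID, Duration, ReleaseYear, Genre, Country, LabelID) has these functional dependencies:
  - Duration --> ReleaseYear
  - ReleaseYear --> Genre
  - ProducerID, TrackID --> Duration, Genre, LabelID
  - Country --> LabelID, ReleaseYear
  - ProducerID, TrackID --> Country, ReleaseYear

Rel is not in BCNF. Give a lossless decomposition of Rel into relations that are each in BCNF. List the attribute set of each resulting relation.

Candidate key of the original relation: {ProducerID, TrackID}.
In {Country, Duration, Genre, LabelID, ProducerID, ReleaseYear, TrackID}, {Duration} is not a superkey ({Duration}⁺ restricted to this set is {Duration, Genre, ReleaseYear}), so split on Duration --> Genre, ReleaseYear into {Duration, Genre, ReleaseYear} and {Country, Duration, LabelID, ProducerID, TrackID}.
In {Duration, Genre, ReleaseYear}, {ReleaseYear} is not a superkey ({ReleaseYear}⁺ restricted to this set is {Genre, ReleaseYear}), so split on ReleaseYear --> Genre into {Genre, ReleaseYear} and {Duration, ReleaseYear}.
{Genre, ReleaseYear} is in BCNF.
{Duration, ReleaseYear} is in BCNF.
In {Country, Duration, LabelID, ProducerID, TrackID}, {Country} is not a superkey ({Country}⁺ restricted to this set is {Country, LabelID}), so split on Country --> LabelID into {Country, LabelID} and {Country, Duration, ProducerID, TrackID}.
{Country, LabelID} is in BCNF.
{Country, Duration, ProducerID, TrackID} is in BCNF.

{Country, Duration, ProducerID, TrackID}; {Country, LabelID}; {Duration, ReleaseYear}; {Genre, ReleaseYear}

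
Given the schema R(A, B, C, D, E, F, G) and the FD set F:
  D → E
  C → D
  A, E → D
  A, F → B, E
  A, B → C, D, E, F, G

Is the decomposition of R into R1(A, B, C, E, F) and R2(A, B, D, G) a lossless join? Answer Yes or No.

Yes

R1 ∩ R2 = {A, B}; its closure under F is {A, B, C, D, E, F, G}.
This includes all of R1, so the common attributes are a superkey of R1 — the join is lossless.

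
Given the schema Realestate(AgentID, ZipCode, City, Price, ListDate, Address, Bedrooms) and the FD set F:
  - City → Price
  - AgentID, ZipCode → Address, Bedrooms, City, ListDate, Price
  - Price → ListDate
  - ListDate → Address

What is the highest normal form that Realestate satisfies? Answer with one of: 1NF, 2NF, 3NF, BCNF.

Candidate key: {AgentID, ZipCode}. Prime attributes: {AgentID, ZipCode}.
For City → Price we have {City}⁺ = {Address, City, ListDate, Price}; {City} is not a superkey, so BCNF fails.
Because {Price} is non-prime and the left side of City → Price is not a superkey, the relation is not in 3NF.
No proper subset of a key has a non-prime attribute in its closure, so there is no partial dependency; 2NF holds.

2NF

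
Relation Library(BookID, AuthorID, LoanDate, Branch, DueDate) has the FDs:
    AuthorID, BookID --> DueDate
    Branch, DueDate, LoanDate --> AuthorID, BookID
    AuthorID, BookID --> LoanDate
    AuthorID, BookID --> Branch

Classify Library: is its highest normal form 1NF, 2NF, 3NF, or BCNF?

BCNF

Candidate keys: {AuthorID, BookID}, {Branch, DueDate, LoanDate}. Prime attributes: {AuthorID, BookID, Branch, DueDate, LoanDate}.
Every FD has a superkey on the left, so the relation is in BCNF.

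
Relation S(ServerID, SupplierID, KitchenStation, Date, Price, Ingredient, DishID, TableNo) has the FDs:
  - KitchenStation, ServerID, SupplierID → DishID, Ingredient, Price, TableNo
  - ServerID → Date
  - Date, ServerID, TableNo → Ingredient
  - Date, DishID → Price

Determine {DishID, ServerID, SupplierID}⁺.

{Date, DishID, Price, ServerID, SupplierID}

Start with {DishID, ServerID, SupplierID}.
ServerID → Date applies; add {Date} → now {Date, DishID, ServerID, SupplierID}.
Date, DishID → Price applies; add {Price} → now {Date, DishID, Price, ServerID, SupplierID}.
No further FD applies.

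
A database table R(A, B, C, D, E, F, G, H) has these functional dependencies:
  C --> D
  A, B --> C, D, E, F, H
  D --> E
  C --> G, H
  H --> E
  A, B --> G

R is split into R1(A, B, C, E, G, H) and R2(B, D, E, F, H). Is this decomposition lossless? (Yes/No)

No

R1 ∩ R2 = {B, E, H}; its closure under F is {B, E, H}.
The closure covers neither R1 nor R2 entirely; the join is not lossless.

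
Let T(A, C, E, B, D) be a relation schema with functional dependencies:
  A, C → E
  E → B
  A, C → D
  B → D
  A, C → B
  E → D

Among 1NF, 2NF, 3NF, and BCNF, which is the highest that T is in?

2NF

Candidate key: {A, C}. Prime attributes: {A, C}.
E → B: {E}⁺ = {B, D, E}, which is not all of the attributes, so the left side is not a superkey — BCNF is violated.
E → B determines the non-prime attribute {B} from a non-superkey — 3NF is violated.
Checking every proper subset of each key, none determines a non-prime attribute — 2NF is satisfied.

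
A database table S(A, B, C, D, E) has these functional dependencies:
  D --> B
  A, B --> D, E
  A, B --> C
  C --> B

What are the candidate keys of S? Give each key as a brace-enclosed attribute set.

{A, B}, {A, C}, {A, D}

Attributes never on any right-hand side: {A} — every candidate key must contain it.
Closure of {A, B} is {A, B, C, D, E}, the whole schema; {A, B} is a candidate key.
Closure of {A, C} is {A, B, C, D, E}, the whole schema; {A, C} is a candidate key.
Closure of {A, D} is {A, B, C, D, E}, the whole schema; {A, D} is a candidate key.
No proper subset of any of these is a key, and no other minimal superkey exists.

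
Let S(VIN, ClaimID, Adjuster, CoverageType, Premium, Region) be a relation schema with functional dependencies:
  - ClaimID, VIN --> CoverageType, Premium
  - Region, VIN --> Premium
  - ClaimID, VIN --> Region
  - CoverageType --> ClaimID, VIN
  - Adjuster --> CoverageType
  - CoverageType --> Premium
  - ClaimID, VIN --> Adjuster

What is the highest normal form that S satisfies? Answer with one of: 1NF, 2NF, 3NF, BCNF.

2NF

Candidate keys: {Adjuster}, {ClaimID, VIN}, {CoverageType}. Prime attributes: {Adjuster, ClaimID, CoverageType, VIN}.
Region, VIN --> Premium: {Region, VIN}⁺ = {Premium, Region, VIN}, which is not all of the attributes, so the left side is not a superkey — BCNF is violated.
Because {Premium} is non-prime and the left side of Region, VIN --> Premium is not a superkey, the relation is not in 3NF.
Checking every proper subset of each key, none determines a non-prime attribute — 2NF is satisfied.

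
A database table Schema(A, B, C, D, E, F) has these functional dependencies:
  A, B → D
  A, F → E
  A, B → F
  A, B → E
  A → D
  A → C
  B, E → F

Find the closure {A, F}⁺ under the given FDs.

{A, C, D, E, F}

Start with {A, F}.
A, F → E applies; add {E} → now {A, E, F}.
A → D applies; add {D} → now {A, D, E, F}.
A → C applies; add {C} → now {A, C, D, E, F}.
No further FD applies.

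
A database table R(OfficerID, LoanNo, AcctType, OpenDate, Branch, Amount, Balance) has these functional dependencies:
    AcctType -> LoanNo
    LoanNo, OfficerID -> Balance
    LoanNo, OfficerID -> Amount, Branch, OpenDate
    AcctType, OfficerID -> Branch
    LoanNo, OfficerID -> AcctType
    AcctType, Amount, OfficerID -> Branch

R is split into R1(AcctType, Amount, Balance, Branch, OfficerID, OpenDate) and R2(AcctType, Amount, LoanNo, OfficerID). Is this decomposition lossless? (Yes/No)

Yes

Common attributes: {AcctType, Amount, OfficerID}; their closure is {AcctType, Amount, Balance, Branch, LoanNo, OfficerID, OpenDate}.
Since R1 ⊆ {AcctType, Amount, Balance, Branch, LoanNo, OfficerID, OpenDate}, the intersection is a superkey of R1; the decomposition is lossless.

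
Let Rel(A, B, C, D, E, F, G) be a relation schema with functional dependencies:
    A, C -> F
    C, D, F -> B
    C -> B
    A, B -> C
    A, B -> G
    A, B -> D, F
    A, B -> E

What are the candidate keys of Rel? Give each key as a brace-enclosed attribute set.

Attributes never on any right-hand side: {A} — every candidate key must contain it.
{A, B} is a candidate key since {A, B}⁺ = {A, B, C, D, E, F, G} covers every attribute.
{A, C} is a candidate key since {A, C}⁺ = {A, B, C, D, E, F, G} covers every attribute.
Any other superkey properly contains one of these, so there are no further candidate keys.

{A, B}, {A, C}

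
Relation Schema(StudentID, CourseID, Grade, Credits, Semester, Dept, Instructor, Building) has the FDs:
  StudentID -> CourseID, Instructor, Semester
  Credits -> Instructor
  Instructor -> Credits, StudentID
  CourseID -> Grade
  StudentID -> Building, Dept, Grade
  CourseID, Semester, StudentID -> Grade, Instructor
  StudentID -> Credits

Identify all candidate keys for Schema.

{Credits} is a candidate key since {Credits}⁺ = {Building, CourseID, Credits, Dept, Grade, Instructor, Semester, StudentID} covers every attribute.
{Instructor} is a candidate key since {Instructor}⁺ = {Building, CourseID, Credits, Dept, Grade, Instructor, Semester, StudentID} covers every attribute.
{StudentID} is a candidate key since {StudentID}⁺ = {Building, CourseID, Credits, Dept, Grade, Instructor, Semester, StudentID} covers every attribute.
These are minimal and exhaustive — every other superkey contains one of them.

{Credits}, {Instructor}, {StudentID}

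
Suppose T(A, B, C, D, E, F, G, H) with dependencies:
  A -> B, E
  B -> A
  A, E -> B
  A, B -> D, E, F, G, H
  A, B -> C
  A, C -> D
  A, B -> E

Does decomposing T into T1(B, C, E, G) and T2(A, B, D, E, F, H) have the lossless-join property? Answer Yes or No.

Yes

T1 ∩ T2 = {B, E}; its closure under F is {A, B, C, D, E, F, G, H}.
Since T1 ⊆ {A, B, C, D, E, F, G, H}, the intersection is a superkey of T1; the decomposition is lossless.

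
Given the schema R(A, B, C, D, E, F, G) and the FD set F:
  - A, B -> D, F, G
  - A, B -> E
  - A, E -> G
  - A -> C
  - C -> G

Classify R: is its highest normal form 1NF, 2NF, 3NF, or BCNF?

1NF

Candidate key: {A, B}. Prime attributes: {A, B}.
A, E -> G: {A, E}⁺ = {A, C, E, G}, which is not all of the attributes, so the left side is not a superkey — BCNF is violated.
Because {G} is non-prime and the left side of A, E -> G is not a superkey, the relation is not in 3NF.
Since {A} ⊂ {A, B} and {A}⁺ ⊇ {C, G} with {C, G} non-prime, there is a partial dependency; 2NF fails.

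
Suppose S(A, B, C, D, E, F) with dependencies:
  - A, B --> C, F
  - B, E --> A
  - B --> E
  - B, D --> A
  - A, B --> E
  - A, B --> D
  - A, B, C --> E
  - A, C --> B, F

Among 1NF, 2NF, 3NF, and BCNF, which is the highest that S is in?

Candidate keys: {A, C}, {B}. Prime attributes: {A, B, C}.
Each dependency's left side is a superkey — BCNF holds.

BCNF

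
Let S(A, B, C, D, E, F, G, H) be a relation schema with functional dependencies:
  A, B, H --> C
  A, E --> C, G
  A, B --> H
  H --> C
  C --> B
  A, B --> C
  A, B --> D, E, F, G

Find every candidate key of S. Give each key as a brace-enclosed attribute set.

{A} never appears on the right of any FD, so every key must include it.
{A, B} is a candidate key since {A, B}⁺ = {A, B, C, D, E, F, G, H} covers every attribute.
{A, C} is a candidate key since {A, C}⁺ = {A, B, C, D, E, F, G, H} covers every attribute.
{A, E} is a candidate key since {A, E}⁺ = {A, B, C, D, E, F, G, H} covers every attribute.
{A, H} is a candidate key since {A, H}⁺ = {A, B, C, D, E, F, G, H} covers every attribute.
No proper subset of any of these is a key, and no other minimal superkey exists.

{A, B}, {A, C}, {A, E}, {A, H}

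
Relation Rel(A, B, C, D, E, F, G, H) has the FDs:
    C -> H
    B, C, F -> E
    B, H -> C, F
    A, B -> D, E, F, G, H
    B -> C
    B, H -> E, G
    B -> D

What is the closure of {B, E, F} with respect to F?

{B, C, D, E, F, G, H}

Start with {B, E, F}.
B -> C applies; add {C} → now {B, C, E, F}.
B -> D applies; add {D} → now {B, C, D, E, F}.
C -> H applies; add {H} → now {B, C, D, E, F, H}.
B, H -> E, G applies; add {G} → now {B, C, D, E, F, G, H}.
No further FD applies.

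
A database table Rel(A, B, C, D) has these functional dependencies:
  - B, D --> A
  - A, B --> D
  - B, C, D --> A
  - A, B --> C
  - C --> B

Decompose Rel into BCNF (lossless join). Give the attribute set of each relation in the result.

Candidate keys of the original relation: {A, B}, {A, C}, {B, D}, {C, D}.
{A, B, C, D}: {C} determines {B, C} here but is not a superkey — split on C --> B, giving {B, C} and {A, C, D}.
{B, C}: every determinant is a superkey — BCNF.
{A, C, D}: every determinant is a superkey — BCNF.

{A, C, D}; {B, C}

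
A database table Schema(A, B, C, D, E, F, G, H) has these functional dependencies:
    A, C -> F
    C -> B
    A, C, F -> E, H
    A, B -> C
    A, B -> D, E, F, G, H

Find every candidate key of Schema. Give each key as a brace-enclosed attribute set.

No FD produces {A}, so it must be in every candidate key.
{A, B}⁺ = {A, B, C, D, E, F, G, H}, which is every attribute, so {A, B} is a candidate key.
{A, C}⁺ = {A, B, C, D, E, F, G, H}, which is every attribute, so {A, C} is a candidate key.
No proper subset of any of these is a key, and no other minimal superkey exists.

{A, B}, {A, C}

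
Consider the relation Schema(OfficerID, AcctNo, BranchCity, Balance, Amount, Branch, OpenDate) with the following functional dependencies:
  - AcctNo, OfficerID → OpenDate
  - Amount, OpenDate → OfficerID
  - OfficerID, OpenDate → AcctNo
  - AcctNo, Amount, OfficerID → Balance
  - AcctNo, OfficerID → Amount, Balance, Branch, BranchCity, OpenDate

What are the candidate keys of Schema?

{AcctNo, OfficerID}, {Amount, OpenDate}, {OfficerID, OpenDate}

Closure of {AcctNo, OfficerID} is {AcctNo, Amount, Balance, Branch, BranchCity, OfficerID, OpenDate}, the whole schema; {AcctNo, OfficerID} is a candidate key.
Closure of {Amount, OpenDate} is {AcctNo, Amount, Balance, Branch, BranchCity, OfficerID, OpenDate}, the whole schema; {Amount, OpenDate} is a candidate key.
Closure of {OfficerID, OpenDate} is {AcctNo, Amount, Balance, Branch, BranchCity, OfficerID, OpenDate}, the whole schema; {OfficerID, OpenDate} is a candidate key.
Any other superkey properly contains one of these, so there are no further candidate keys.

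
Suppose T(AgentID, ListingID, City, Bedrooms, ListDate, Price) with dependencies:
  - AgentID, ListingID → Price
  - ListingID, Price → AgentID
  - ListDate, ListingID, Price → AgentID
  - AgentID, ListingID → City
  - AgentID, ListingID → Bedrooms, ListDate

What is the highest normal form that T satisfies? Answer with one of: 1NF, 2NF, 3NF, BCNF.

BCNF

Candidate keys: {AgentID, ListingID}, {ListingID, Price}. Prime attributes: {AgentID, ListingID, Price}.
The left-hand side of every FD is a superkey, so BCNF is satisfied.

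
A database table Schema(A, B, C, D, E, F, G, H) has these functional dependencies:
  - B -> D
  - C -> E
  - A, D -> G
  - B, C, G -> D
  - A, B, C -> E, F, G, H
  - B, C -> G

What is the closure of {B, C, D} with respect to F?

{B, C, D, E, G}

Start with {B, C, D}.
C -> E applies; add {E} → now {B, C, D, E}.
B, C -> G applies; add {G} → now {B, C, D, E, G}.
No further FD applies.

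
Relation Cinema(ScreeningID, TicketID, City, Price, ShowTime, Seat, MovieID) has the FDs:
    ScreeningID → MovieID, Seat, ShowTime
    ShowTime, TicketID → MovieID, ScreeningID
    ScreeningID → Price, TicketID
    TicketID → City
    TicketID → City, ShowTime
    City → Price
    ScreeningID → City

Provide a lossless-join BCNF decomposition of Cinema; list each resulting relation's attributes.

{City, MovieID, ScreeningID, Seat, ShowTime, TicketID}; {City, Price}

Candidate keys of the original relation: {ScreeningID}, {TicketID}.
Within {City, MovieID, Price, ScreeningID, Seat, ShowTime, TicketID}: {City}⁺ ∩ {City, MovieID, Price, ScreeningID, Seat, ShowTime, TicketID} = {City, Price}, not the whole set, so City → Price violates BCNF; decompose into {City, Price} and {City, MovieID, ScreeningID, Seat, ShowTime, TicketID}.
{City, Price} is in BCNF.
{City, MovieID, ScreeningID, Seat, ShowTime, TicketID} is in BCNF.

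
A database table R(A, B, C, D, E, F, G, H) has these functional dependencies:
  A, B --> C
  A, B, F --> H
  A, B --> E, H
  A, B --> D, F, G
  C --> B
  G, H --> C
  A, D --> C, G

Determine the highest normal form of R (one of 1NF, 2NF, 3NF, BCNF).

3NF

Candidate keys: {A, B}, {A, C}, {A, D}, {A, G, H}. Prime attributes: {A, B, C, D, G, H}.
C --> B breaks BCNF: {C}⁺ = {B, C}, so {C} is not a superkey.
Its right-hand attributes {B} are all prime, as are those of every other non-superkey FD — the relation is in 3NF.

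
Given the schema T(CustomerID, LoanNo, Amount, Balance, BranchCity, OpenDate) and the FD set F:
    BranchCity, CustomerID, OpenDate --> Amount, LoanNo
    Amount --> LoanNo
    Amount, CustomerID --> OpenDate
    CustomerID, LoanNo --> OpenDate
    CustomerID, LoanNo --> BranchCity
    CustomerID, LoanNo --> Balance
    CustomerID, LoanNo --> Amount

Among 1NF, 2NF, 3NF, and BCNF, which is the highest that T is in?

3NF

Candidate keys: {Amount, CustomerID}, {BranchCity, CustomerID, OpenDate}, {CustomerID, LoanNo}. Prime attributes: {Amount, BranchCity, CustomerID, LoanNo, OpenDate}.
Amount --> LoanNo: {Amount}⁺ = {Amount, LoanNo}, which is not all of the attributes, so the left side is not a superkey — BCNF is violated.
Since {LoanNo} ⊆ prime attributes and every other non-superkey FD also has a prime right side, the schema is in 3NF.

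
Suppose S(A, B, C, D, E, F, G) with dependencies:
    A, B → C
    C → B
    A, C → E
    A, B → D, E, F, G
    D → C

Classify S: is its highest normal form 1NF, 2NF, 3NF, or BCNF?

Candidate keys: {A, B}, {A, C}, {A, D}. Prime attributes: {A, B, C, D}.
For C → B we have {C}⁺ = {B, C}; {C} is not a superkey, so BCNF fails.
Since {B} ⊆ prime attributes and every other non-superkey FD also has a prime right side, the schema is in 3NF.

3NF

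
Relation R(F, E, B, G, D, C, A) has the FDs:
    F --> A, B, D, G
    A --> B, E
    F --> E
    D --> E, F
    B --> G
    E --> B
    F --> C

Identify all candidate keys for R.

{D}, {F}

Closure of {D} is {A, B, C, D, E, F, G}, the whole schema; {D} is a candidate key.
Closure of {F} is {A, B, C, D, E, F, G}, the whole schema; {F} is a candidate key.
Any other superkey properly contains one of these, so there are no further candidate keys.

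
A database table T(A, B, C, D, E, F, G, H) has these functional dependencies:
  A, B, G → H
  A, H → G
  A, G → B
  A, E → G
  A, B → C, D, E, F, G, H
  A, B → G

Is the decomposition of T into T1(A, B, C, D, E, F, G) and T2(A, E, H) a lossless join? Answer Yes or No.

The shared attributes are {A, E} and {A, E}⁺ = {A, B, C, D, E, F, G, H}.
This includes all of T1, so the common attributes are a superkey of T1 — the join is lossless.

Yes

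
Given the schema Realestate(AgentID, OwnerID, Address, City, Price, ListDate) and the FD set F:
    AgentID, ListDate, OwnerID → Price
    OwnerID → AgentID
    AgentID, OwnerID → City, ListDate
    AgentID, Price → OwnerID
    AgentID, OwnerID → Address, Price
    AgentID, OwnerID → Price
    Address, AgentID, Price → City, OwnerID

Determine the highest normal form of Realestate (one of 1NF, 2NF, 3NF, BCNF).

BCNF

Candidate keys: {AgentID, Price}, {OwnerID}. Prime attributes: {AgentID, OwnerID, Price}.
The left-hand side of every FD is a superkey, so BCNF is satisfied.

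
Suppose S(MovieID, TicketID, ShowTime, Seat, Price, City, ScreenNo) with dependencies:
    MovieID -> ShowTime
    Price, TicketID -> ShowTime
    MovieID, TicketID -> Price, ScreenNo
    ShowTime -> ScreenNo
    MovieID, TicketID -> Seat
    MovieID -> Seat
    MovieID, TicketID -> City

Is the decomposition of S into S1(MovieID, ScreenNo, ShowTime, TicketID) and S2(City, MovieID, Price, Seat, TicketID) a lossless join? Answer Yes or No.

Yes

The shared attributes are {MovieID, TicketID} and {MovieID, TicketID}⁺ = {City, MovieID, Price, ScreenNo, Seat, ShowTime, TicketID}.
This includes all of S1, so the common attributes are a superkey of S1 — the join is lossless.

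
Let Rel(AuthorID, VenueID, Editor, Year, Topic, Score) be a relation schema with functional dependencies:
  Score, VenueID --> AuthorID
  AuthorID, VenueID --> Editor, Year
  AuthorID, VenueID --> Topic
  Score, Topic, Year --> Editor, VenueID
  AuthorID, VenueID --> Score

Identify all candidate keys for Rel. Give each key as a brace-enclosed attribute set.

{AuthorID, VenueID}⁺ = {AuthorID, Editor, Score, Topic, VenueID, Year}, which is every attribute, so {AuthorID, VenueID} is a candidate key.
{Score, VenueID}⁺ = {AuthorID, Editor, Score, Topic, VenueID, Year}, which is every attribute, so {Score, VenueID} is a candidate key.
{Score, Topic, Year}⁺ = {AuthorID, Editor, Score, Topic, VenueID, Year}, which is every attribute, so {Score, Topic, Year} is a candidate key.
No proper subset of any of these is a key, and no other minimal superkey exists.

{AuthorID, VenueID}, {Score, Topic, Year}, {Score, VenueID}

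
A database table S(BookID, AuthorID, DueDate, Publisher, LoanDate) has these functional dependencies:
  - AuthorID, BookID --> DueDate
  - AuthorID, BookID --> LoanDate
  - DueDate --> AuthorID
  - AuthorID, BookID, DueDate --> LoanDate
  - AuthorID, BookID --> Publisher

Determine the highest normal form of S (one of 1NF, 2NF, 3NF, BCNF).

3NF

Candidate keys: {AuthorID, BookID}, {BookID, DueDate}. Prime attributes: {AuthorID, BookID, DueDate}.
DueDate --> AuthorID breaks BCNF: {DueDate}⁺ = {AuthorID, DueDate}, so {DueDate} is not a superkey.
But every attribute on its right side ({AuthorID}) is prime, and the same holds for every other non-superkey FD, so 3NF still holds.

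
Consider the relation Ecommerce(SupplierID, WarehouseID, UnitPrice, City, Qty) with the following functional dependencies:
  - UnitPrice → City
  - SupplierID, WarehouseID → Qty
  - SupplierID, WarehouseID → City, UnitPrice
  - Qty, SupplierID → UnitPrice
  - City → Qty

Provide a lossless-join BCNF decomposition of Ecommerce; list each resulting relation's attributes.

Candidate key of the original relation: {SupplierID, WarehouseID}.
Within {City, Qty, SupplierID, UnitPrice, WarehouseID}: {UnitPrice}⁺ ∩ {City, Qty, SupplierID, UnitPrice, WarehouseID} = {City, Qty, UnitPrice}, not the whole set, so UnitPrice → City, Qty violates BCNF; decompose into {City, Qty, UnitPrice} and {SupplierID, UnitPrice, WarehouseID}.
Within {City, Qty, UnitPrice}: {City}⁺ ∩ {City, Qty, UnitPrice} = {City, Qty}, not the whole set, so City → Qty violates BCNF; decompose into {City, Qty} and {City, UnitPrice}.
{City, Qty} is in BCNF.
{City, UnitPrice} is in BCNF.
{SupplierID, UnitPrice, WarehouseID} is in BCNF.

{City, Qty}; {City, UnitPrice}; {SupplierID, UnitPrice, WarehouseID}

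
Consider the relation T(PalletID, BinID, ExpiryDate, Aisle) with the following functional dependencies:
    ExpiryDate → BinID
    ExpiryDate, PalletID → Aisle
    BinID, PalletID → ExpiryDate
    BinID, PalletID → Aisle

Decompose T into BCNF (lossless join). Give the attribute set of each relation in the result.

{Aisle, ExpiryDate, PalletID}; {BinID, ExpiryDate}

Candidate keys of the original relation: {BinID, PalletID}, {ExpiryDate, PalletID}.
Within {Aisle, BinID, ExpiryDate, PalletID}: {ExpiryDate}⁺ ∩ {Aisle, BinID, ExpiryDate, PalletID} = {BinID, ExpiryDate}, not the whole set, so ExpiryDate → BinID violates BCNF; decompose into {BinID, ExpiryDate} and {Aisle, ExpiryDate, PalletID}.
{BinID, ExpiryDate} is in BCNF.
{Aisle, ExpiryDate, PalletID} is in BCNF.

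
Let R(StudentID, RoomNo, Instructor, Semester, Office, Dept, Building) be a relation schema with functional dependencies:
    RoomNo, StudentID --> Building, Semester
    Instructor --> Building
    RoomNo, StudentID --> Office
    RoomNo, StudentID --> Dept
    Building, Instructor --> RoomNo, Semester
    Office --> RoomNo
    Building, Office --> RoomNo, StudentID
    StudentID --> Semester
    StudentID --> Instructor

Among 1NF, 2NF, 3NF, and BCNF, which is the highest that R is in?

Candidate keys: {Building, Office}, {Instructor, Office}, {StudentID}. Prime attributes: {Building, Instructor, Office, StudentID}.
Instructor --> Building: {Instructor}⁺ = {Building, Instructor, RoomNo, Semester}, which is not all of the attributes, so the left side is not a superkey — BCNF is violated.
Building, Instructor --> RoomNo, Semester has non-prime {RoomNo, Semester} on the right and a non-superkey on the left, so 3NF fails.
The proper key subset {Office} of {Building, Office} determines non-prime {RoomNo}, so the relation is not even in 2NF.

1NF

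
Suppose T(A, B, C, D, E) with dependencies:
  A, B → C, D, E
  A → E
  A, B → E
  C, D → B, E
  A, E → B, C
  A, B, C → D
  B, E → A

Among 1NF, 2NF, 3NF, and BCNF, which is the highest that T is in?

BCNF

Candidate keys: {A}, {B, E}, {C, D}. Prime attributes: {A, B, C, D, E}.
Every FD has a superkey on the left, so the relation is in BCNF.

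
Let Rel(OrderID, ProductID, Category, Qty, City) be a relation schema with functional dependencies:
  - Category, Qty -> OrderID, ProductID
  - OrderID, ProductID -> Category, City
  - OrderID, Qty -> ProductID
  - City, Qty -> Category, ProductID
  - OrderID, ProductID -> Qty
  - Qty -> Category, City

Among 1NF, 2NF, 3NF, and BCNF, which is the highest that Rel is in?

Candidate keys: {OrderID, ProductID}, {Qty}. Prime attributes: {OrderID, ProductID, Qty}.
Every FD has a superkey on the left, so the relation is in BCNF.

BCNF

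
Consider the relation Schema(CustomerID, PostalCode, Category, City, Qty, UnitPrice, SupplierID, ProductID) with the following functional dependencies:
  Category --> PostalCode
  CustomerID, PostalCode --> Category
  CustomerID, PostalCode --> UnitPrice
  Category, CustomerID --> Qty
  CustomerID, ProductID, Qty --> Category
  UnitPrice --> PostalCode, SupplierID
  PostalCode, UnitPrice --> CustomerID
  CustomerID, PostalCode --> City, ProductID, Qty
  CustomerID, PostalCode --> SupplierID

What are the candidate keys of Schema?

{Category, CustomerID}, {CustomerID, PostalCode}, {CustomerID, ProductID, Qty}, {UnitPrice}

{UnitPrice}⁺ = {Category, City, CustomerID, PostalCode, ProductID, Qty, SupplierID, UnitPrice} — all of the relation — so {UnitPrice} is a candidate key.
{Category, CustomerID}⁺ = {Category, City, CustomerID, PostalCode, ProductID, Qty, SupplierID, UnitPrice} — all of the relation — so {Category, CustomerID} is a candidate key.
{CustomerID, PostalCode}⁺ = {Category, City, CustomerID, PostalCode, ProductID, Qty, SupplierID, UnitPrice} — all of the relation — so {CustomerID, PostalCode} is a candidate key.
{CustomerID, ProductID, Qty}⁺ = {Category, City, CustomerID, PostalCode, ProductID, Qty, SupplierID, UnitPrice} — all of the relation — so {CustomerID, ProductID, Qty} is a candidate key.
These are minimal and exhaustive — every other superkey contains one of them.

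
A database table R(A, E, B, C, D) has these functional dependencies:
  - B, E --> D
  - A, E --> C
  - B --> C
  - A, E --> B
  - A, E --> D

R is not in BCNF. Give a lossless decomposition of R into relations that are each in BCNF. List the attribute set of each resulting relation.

{A, B, E}; {B, C}; {B, D, E}

Candidate key of the original relation: {A, E}.
Within {A, B, C, D, E}: {B, E}⁺ ∩ {A, B, C, D, E} = {B, C, D, E}, not the whole set, so B, E --> C, D violates BCNF; decompose into {B, C, D, E} and {A, B, E}.
Within {B, C, D, E}: {B}⁺ ∩ {B, C, D, E} = {B, C}, not the whole set, so B --> C violates BCNF; decompose into {B, C} and {B, D, E}.
{B, C} has no BCNF violation.
{B, D, E} has no BCNF violation.
{A, B, E} has no BCNF violation.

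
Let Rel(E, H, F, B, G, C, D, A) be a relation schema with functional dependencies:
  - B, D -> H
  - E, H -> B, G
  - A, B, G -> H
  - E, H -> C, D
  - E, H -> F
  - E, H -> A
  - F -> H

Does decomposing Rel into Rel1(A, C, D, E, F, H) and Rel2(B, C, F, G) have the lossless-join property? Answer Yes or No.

Common attributes: {C, F}; their closure is {C, F, H}.
Neither Rel1 nor Rel2 is contained in that closure, so the decomposition is lossy.

No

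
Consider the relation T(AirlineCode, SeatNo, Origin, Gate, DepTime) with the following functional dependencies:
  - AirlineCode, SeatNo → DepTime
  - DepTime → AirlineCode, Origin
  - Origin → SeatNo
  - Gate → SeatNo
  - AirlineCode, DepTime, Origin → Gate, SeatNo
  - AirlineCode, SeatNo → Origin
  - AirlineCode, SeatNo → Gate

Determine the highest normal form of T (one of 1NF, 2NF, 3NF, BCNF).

Candidate keys: {AirlineCode, Gate}, {AirlineCode, Origin}, {AirlineCode, SeatNo}, {DepTime}. Prime attributes: {AirlineCode, DepTime, Gate, Origin, SeatNo}.
Origin → SeatNo: {Origin}⁺ = {Origin, SeatNo}, which is not all of the attributes, so the left side is not a superkey — BCNF is violated.
But every attribute on its right side ({SeatNo}) is prime, and the same holds for every other non-superkey FD, so 3NF still holds.

3NF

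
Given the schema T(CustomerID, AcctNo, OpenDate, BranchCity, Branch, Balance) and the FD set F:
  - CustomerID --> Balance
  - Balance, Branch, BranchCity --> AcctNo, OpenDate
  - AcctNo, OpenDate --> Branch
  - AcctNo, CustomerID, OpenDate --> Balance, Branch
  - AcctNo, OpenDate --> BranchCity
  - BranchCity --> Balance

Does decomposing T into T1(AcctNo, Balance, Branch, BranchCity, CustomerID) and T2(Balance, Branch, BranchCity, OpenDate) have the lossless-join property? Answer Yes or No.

Common attributes: {Balance, Branch, BranchCity}; their closure is {AcctNo, Balance, Branch, BranchCity, OpenDate}.
This includes all of T2, so the common attributes are a superkey of T2 — the join is lossless.

Yes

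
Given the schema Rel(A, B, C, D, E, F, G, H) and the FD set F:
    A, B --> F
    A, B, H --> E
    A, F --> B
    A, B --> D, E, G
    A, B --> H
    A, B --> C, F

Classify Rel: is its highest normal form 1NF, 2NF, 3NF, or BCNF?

BCNF

Candidate keys: {A, B}, {A, F}. Prime attributes: {A, B, F}.
The left-hand side of every FD is a superkey, so BCNF is satisfied.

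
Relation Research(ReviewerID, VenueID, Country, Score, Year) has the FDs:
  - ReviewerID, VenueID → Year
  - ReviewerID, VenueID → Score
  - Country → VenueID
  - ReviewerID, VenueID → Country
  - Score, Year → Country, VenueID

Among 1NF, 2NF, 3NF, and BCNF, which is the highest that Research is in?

3NF

Candidate keys: {Country, ReviewerID}, {ReviewerID, Score, Year}, {ReviewerID, VenueID}. Prime attributes: {Country, ReviewerID, Score, VenueID, Year}.
Country → VenueID breaks BCNF: {Country}⁺ = {Country, VenueID}, so {Country} is not a superkey.
Its right-hand attributes {VenueID} are all prime, as are those of every other non-superkey FD — the relation is in 3NF.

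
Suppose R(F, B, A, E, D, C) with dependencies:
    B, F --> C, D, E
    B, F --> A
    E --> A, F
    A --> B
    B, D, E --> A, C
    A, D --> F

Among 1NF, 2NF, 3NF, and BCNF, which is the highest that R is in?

3NF

Candidate keys: {A, D}, {A, F}, {B, F}, {E}. Prime attributes: {A, B, D, E, F}.
A --> B breaks BCNF: {A}⁺ = {A, B}, so {A} is not a superkey.
But every attribute on its right side ({B}) is prime, and the same holds for every other non-superkey FD, so 3NF still holds.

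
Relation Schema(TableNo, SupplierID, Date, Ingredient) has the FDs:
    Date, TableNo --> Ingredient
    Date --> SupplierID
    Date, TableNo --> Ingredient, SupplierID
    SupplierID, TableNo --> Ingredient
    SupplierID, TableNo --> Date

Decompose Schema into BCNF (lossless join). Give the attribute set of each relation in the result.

Candidate keys of the original relation: {Date, TableNo}, {SupplierID, TableNo}.
In {Date, Ingredient, SupplierID, TableNo}, {Date} is not a superkey ({Date}⁺ restricted to this set is {Date, SupplierID}), so split on Date --> SupplierID into {Date, SupplierID} and {Date, Ingredient, TableNo}.
{Date, SupplierID} has no BCNF violation.
{Date, Ingredient, TableNo} has no BCNF violation.

{Date, Ingredient, TableNo}; {Date, SupplierID}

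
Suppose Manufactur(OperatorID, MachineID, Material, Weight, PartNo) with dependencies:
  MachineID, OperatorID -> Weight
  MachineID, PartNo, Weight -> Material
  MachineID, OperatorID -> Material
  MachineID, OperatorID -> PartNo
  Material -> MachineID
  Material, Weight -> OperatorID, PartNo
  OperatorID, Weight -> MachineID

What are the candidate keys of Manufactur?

{MachineID, OperatorID}, {MachineID, PartNo, Weight}, {Material, OperatorID}, {Material, Weight}, {OperatorID, Weight}

{MachineID, OperatorID}⁺ = {MachineID, Material, OperatorID, PartNo, Weight}, which is every attribute, so {MachineID, OperatorID} is a candidate key.
{Material, OperatorID}⁺ = {MachineID, Material, OperatorID, PartNo, Weight}, which is every attribute, so {Material, OperatorID} is a candidate key.
{Material, Weight}⁺ = {MachineID, Material, OperatorID, PartNo, Weight}, which is every attribute, so {Material, Weight} is a candidate key.
{OperatorID, Weight}⁺ = {MachineID, Material, OperatorID, PartNo, Weight}, which is every attribute, so {OperatorID, Weight} is a candidate key.
{MachineID, PartNo, Weight}⁺ = {MachineID, Material, OperatorID, PartNo, Weight}, which is every attribute, so {MachineID, PartNo, Weight} is a candidate key.
Any other superkey properly contains one of these, so there are no further candidate keys.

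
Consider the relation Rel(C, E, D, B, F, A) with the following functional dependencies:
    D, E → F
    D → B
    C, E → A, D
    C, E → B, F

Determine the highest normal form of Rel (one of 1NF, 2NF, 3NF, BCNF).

Candidate key: {C, E}. Prime attributes: {C, E}.
D, E → F: {D, E}⁺ = {B, D, E, F}, which is not all of the attributes, so the left side is not a superkey — BCNF is violated.
D, E → F determines the non-prime attribute {F} from a non-superkey — 3NF is violated.
Checking every proper subset of each key, none determines a non-prime attribute — 2NF is satisfied.

2NF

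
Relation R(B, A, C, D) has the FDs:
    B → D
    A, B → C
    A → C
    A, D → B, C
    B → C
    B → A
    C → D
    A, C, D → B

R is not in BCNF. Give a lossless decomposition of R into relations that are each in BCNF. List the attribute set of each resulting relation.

{A, B, C}; {C, D}

Candidate keys of the original relation: {A}, {B}.
{A, B, C, D}: {C} determines {C, D} here but is not a superkey — split on C → D, giving {C, D} and {A, B, C}.
{C, D} has no BCNF violation.
{A, B, C} has no BCNF violation.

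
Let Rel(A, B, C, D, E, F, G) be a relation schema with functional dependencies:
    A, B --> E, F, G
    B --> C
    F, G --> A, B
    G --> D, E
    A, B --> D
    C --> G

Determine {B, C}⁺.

Start with {B, C}.
C --> G applies; add {G} → now {B, C, G}.
G --> D, E applies; add {D, E} → now {B, C, D, E, G}.
No further FD applies.

{B, C, D, E, G}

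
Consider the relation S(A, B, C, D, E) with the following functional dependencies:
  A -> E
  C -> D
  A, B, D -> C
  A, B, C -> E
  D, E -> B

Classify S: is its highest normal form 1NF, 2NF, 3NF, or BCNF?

Candidate keys: {A, C}, {A, D}. Prime attributes: {A, C, D}.
A -> E: {A}⁺ = {A, E}, which is not all of the attributes, so the left side is not a superkey — BCNF is violated.
A -> E has non-prime {E} on the right and a non-superkey on the left, so 3NF fails.
The proper key subset {A} of {A, C} determines non-prime {E}, so the relation is not even in 2NF.

1NF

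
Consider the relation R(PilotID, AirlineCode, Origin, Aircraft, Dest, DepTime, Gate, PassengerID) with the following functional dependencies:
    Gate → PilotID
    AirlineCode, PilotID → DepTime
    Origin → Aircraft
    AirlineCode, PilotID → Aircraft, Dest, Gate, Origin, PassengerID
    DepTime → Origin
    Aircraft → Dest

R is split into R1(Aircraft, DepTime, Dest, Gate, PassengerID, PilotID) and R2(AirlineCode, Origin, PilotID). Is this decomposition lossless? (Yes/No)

No

The shared attributes are {PilotID} and {PilotID}⁺ = {PilotID}.
R1 ⊄ {PilotID} and R2 ⊄ {PilotID}, so the split is lossy.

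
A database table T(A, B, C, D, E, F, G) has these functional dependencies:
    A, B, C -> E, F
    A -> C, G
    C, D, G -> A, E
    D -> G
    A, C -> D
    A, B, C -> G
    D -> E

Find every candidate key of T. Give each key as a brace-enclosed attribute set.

No FD produces {B}, so it must be in every candidate key.
Closure of {A, B} is {A, B, C, D, E, F, G}, the whole schema; {A, B} is a candidate key.
Closure of {B, C, D} is {A, B, C, D, E, F, G}, the whole schema; {B, C, D} is a candidate key.
Any other superkey properly contains one of these, so there are no further candidate keys.

{A, B}, {B, C, D}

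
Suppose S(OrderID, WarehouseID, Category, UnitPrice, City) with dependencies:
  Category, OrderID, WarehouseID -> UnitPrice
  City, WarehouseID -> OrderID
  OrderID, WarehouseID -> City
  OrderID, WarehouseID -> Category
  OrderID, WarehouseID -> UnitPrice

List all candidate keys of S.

No FD produces {WarehouseID}, so it must be in every candidate key.
{City, WarehouseID}⁺ = {Category, City, OrderID, UnitPrice, WarehouseID} — all of the relation — so {City, WarehouseID} is a candidate key.
{OrderID, WarehouseID}⁺ = {Category, City, OrderID, UnitPrice, WarehouseID} — all of the relation — so {OrderID, WarehouseID} is a candidate key.
Any other superkey properly contains one of these, so there are no further candidate keys.

{City, WarehouseID}, {OrderID, WarehouseID}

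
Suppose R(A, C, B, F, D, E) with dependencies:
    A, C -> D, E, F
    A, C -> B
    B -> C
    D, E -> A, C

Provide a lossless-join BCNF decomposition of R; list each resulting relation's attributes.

{A, B, D, E, F}; {B, C}

Candidate keys of the original relation: {A, B}, {A, C}, {D, E}.
{A, B, C, D, E, F}: {B} determines {B, C} here but is not a superkey — split on B -> C, giving {B, C} and {A, B, D, E, F}.
{B, C} has no BCNF violation.
{A, B, D, E, F} has no BCNF violation.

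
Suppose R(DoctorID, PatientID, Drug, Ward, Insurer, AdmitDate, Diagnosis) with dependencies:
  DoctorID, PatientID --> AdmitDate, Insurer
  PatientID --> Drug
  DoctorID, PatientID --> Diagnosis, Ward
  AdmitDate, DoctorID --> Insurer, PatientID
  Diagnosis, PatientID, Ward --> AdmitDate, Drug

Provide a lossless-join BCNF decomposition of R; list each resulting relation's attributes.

Candidate keys of the original relation: {AdmitDate, DoctorID}, {DoctorID, PatientID}.
{AdmitDate, Diagnosis, DoctorID, Drug, Insurer, PatientID, Ward}: {PatientID} determines {Drug, PatientID} here but is not a superkey — split on PatientID --> Drug, giving {Drug, PatientID} and {AdmitDate, Diagnosis, DoctorID, Insurer, PatientID, Ward}.
{Drug, PatientID} has no BCNF violation.
{AdmitDate, Diagnosis, DoctorID, Insurer, PatientID, Ward}: {Diagnosis, PatientID, Ward} determines {AdmitDate, Diagnosis, PatientID, Ward} here but is not a superkey — split on Diagnosis, PatientID, Ward --> AdmitDate, giving {AdmitDate, Diagnosis, PatientID, Ward} and {Diagnosis, DoctorID, Insurer, PatientID, Ward}.
{AdmitDate, Diagnosis, PatientID, Ward} has no BCNF violation.
{Diagnosis, DoctorID, Insurer, PatientID, Ward} has no BCNF violation.

{AdmitDate, Diagnosis, PatientID, Ward}; {Diagnosis, DoctorID, Insurer, PatientID, Ward}; {Drug, PatientID}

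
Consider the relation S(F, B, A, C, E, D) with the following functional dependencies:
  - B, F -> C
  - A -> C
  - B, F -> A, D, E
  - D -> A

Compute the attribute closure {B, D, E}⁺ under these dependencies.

Start with {B, D, E}.
D -> A applies; add {A} → now {A, B, D, E}.
A -> C applies; add {C} → now {A, B, C, D, E}.
No further FD applies.

{A, B, C, D, E}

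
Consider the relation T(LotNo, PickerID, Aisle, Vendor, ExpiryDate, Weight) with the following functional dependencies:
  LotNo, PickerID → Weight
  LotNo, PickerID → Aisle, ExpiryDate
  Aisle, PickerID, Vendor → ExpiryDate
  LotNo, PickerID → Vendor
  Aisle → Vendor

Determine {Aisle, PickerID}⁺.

Start with {Aisle, PickerID}.
Aisle → Vendor applies; add {Vendor} → now {Aisle, PickerID, Vendor}.
Aisle, PickerID, Vendor → ExpiryDate applies; add {ExpiryDate} → now {Aisle, ExpiryDate, PickerID, Vendor}.
No further FD applies.

{Aisle, ExpiryDate, PickerID, Vendor}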